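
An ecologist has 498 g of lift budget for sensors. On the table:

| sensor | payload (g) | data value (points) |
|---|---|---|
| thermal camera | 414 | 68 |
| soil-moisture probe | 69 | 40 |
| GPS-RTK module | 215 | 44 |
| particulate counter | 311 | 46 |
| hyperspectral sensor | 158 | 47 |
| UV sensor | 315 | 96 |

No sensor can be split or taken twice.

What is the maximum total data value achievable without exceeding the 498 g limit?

143

Greedy by ratio would take soil-moisture probe + UV sensor: 384 g used, total 136.
Dropping soil-moisture probe frees 69 g; slotting in hyperspectral sensor (158 g) lifts the total to 143 at 473 g.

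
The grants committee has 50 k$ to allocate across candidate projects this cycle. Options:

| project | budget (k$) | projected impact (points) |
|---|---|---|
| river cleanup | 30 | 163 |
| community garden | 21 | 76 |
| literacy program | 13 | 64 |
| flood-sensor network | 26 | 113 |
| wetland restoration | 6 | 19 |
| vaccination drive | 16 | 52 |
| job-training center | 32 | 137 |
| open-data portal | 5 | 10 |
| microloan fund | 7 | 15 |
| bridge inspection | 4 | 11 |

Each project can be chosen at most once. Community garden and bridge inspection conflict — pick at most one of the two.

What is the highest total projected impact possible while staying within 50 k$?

Taking river cleanup + literacy program + wetland restoration: 49 k$ used, 246 in projected impact.

246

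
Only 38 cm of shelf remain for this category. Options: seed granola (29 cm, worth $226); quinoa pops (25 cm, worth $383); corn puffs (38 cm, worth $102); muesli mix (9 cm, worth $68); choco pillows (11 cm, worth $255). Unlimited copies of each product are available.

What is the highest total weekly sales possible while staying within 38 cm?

765

Density check — choco pillows 23.18, quinoa pops 15.32, seed granola 7.79, muesli mix 7.56 are the best per cm.
Taking 3×choco pillows: 33 cm used, 765 in weekly sales.
The spare 5 cm is too small for any remaining product, and no exchange beats 765.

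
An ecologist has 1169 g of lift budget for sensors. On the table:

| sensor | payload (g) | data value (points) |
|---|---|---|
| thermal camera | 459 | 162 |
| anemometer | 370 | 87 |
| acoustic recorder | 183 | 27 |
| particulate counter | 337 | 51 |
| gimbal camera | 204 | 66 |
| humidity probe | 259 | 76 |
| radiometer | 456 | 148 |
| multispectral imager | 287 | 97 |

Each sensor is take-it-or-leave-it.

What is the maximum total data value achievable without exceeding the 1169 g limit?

376

Density check — thermal camera 0.35, multispectral imager 0.34, radiometer 0.32 are the best per g.
Filling by ratio: thermal camera + acoustic recorder + gimbal camera + multispectral imager for 352, with 36 g left unused.
The 470 g tied up in acoustic recorder and multispectral imager is better spent on radiometer — total rises to 376 (1119 g).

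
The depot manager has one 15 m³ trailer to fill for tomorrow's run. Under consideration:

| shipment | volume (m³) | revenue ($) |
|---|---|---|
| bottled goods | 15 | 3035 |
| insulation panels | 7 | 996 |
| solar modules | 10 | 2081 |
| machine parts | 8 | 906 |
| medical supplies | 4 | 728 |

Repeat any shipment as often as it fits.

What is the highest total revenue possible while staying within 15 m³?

Filling by ratio: solar modules + medical supplies for 2809, with 1 m³ left unused.
Replace solar modules and medical supplies with bottled goods: the trade gains 226 net, giving 3035 at 15 m³.

3035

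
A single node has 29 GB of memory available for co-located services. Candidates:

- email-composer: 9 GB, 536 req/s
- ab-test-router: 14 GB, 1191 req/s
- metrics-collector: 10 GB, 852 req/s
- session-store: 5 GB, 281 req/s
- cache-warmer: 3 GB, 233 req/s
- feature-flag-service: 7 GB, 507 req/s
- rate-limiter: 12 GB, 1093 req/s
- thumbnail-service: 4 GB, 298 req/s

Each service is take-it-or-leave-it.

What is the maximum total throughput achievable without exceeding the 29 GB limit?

Taking the top-ratio services first gives metrics-collector + cache-warmer + rate-limiter + thumbnail-service for 2476 (29 GB).
Replace metrics-collector and thumbnail-service with ab-test-router: the trade gains 41 net, giving 2517 at 29 GB.

2517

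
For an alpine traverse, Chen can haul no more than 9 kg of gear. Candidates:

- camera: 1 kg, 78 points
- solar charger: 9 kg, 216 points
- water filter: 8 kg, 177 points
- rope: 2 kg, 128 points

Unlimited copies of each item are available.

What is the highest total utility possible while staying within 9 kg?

Best packing: 9×camera — 9 kg, 702 total.

702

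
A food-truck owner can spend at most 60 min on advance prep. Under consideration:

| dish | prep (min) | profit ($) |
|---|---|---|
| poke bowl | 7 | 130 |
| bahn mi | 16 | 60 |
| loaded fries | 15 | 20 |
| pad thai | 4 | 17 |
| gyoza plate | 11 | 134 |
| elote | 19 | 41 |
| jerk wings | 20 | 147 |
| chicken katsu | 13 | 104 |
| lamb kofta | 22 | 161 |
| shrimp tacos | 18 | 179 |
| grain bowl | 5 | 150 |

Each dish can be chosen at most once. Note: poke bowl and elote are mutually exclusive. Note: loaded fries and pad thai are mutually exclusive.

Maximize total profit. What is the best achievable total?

714

Ranking by ratio (profit/min): grain bowl 30.00, poke bowl 18.57, gyoza plate 12.18, shrimp tacos 9.94.
Best packing: poke bowl + pad thai + gyoza plate + chicken katsu + shrimp tacos + grain bowl — 58 min, 714 total.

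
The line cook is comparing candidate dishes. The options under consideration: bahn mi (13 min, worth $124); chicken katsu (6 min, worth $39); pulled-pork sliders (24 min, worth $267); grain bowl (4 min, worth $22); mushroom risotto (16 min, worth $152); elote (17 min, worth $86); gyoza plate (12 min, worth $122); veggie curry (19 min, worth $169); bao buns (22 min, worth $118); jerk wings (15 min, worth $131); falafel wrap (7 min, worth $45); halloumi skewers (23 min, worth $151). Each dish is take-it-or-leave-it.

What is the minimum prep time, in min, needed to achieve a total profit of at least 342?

Minimise min subject to total profit ≥ 342.
Taking pulled-pork sliders + gyoza plate gives 389 (≥ 342) for 36 min.
No combination under 36 min hits 342.

36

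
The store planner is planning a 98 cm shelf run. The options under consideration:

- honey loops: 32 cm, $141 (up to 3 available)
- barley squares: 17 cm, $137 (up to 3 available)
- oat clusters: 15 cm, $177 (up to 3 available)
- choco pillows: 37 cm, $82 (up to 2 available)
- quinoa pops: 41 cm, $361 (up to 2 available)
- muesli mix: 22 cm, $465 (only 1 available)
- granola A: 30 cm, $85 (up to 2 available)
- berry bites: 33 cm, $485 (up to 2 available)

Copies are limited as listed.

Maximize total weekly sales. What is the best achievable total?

1435

Ranking by ratio (weekly sales/cm): muesli mix 21.14, berry bites 14.70, oat clusters 11.80, quinoa pops 8.80.
Best packing: muesli mix + 2×berry bites — 88 cm, 1435 total.
Nothing else within 98 cm beats 1435.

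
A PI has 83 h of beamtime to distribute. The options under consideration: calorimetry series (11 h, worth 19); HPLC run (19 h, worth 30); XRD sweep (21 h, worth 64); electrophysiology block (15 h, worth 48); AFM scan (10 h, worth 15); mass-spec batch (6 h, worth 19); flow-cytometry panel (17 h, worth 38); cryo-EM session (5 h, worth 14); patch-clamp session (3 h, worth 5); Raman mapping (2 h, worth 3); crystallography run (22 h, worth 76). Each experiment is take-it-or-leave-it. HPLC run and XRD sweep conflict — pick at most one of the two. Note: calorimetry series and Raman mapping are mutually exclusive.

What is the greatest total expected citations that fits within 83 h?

248

Greedy by ratio would take calorimetry series + XRD sweep + electrophysiology block + mass-spec batch + cryo-EM session + patch-clamp session + crystallography run: 83 h used, total 245.
Reworking the packing: XRD sweep + electrophysiology block + mass-spec batch + flow-cytometry panel + Raman mapping + crystallography run uses 83 h and improves the total to 248.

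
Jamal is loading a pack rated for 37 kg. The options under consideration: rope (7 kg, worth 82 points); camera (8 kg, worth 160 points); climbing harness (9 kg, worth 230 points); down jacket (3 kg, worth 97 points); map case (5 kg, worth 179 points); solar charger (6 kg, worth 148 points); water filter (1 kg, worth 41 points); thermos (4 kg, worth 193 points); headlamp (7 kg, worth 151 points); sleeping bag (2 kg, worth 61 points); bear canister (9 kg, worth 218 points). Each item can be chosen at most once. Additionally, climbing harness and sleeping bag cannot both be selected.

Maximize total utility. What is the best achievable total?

Taking climbing harness + down jacket + map case + solar charger + water filter + thermos + bear canister: 37 kg used, 1106 in utility.
Every other selection either busts 37 kg or breaks a pairing rule or fails to beat 1106.

1106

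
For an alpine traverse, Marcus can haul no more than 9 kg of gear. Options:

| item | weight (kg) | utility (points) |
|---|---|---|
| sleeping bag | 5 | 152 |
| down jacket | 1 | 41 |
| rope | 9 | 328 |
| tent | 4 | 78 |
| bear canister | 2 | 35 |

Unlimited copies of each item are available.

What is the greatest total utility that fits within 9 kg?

369

9×down jacket uses 9 of the 9 kg and totals 369.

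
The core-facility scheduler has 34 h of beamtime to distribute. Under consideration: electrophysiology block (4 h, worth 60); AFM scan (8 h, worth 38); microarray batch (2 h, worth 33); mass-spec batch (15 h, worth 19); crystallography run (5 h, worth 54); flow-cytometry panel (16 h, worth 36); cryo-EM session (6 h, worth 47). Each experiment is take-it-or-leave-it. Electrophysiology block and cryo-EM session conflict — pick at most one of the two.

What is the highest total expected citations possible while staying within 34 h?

204

Best packing: electrophysiology block + AFM scan + microarray batch + mass-spec batch + crystallography run — 34 h, 204 total.
Runner-up electrophysiology block + AFM scan + crystallography run + flow-cytometry panel tops out at 188.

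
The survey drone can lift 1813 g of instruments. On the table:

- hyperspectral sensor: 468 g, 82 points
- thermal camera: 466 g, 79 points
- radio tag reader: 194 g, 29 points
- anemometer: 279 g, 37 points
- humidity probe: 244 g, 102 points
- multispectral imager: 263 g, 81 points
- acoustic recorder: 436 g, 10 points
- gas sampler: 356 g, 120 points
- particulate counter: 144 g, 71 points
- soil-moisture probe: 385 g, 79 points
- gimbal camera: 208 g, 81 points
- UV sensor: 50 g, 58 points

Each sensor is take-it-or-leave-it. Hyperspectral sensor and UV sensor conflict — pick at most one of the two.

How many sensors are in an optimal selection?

7

Optimal total is 592.
thermal camera + humidity probe + multispectral imager + gas sampler + particulate counter + gimbal camera + UV sensor hits 592 at 1731 g.
Every optimal selection uses 7 sensors.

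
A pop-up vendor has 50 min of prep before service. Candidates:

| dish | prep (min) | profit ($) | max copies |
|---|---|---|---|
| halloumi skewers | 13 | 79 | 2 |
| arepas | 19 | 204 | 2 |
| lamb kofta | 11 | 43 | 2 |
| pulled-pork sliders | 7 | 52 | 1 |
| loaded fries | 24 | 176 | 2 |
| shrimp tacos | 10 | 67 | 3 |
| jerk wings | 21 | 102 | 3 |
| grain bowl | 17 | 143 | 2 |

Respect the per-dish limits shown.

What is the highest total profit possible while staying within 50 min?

Taking the top-ratio dishes first gives 2×arepas + pulled-pork sliders for 460 (45 min).
Replace pulled-pork sliders with shrimp tacos: the trade gains 15 net, giving 475 at 48 min.
Every other selection either busts 50 min or exceeds an availability limit or fails to beat 475.

475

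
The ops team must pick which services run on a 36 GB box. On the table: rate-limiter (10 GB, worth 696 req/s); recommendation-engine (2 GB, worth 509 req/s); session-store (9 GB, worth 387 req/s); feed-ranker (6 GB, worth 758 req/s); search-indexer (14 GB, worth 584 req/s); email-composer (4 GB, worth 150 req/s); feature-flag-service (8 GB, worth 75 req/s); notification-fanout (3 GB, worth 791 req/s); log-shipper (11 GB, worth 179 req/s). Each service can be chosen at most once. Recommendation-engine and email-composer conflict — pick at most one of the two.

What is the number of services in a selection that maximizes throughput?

5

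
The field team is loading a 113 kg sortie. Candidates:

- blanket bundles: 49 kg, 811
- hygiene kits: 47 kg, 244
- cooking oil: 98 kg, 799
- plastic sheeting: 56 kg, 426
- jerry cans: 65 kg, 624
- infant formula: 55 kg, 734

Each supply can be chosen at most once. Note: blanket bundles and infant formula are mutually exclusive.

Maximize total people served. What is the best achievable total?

1237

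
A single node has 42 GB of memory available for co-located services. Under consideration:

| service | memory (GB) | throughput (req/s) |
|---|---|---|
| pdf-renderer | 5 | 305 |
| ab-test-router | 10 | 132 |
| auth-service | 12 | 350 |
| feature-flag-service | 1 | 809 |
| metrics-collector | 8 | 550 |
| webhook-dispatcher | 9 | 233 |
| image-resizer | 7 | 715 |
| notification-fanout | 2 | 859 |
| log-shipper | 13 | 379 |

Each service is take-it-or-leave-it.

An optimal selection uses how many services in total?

Best achievable throughput is 3617.
pdf-renderer + feature-flag-service + metrics-collector + image-resizer + notification-fanout + log-shipper hits 3617 at 36 GB.
All optima have 6 services.

6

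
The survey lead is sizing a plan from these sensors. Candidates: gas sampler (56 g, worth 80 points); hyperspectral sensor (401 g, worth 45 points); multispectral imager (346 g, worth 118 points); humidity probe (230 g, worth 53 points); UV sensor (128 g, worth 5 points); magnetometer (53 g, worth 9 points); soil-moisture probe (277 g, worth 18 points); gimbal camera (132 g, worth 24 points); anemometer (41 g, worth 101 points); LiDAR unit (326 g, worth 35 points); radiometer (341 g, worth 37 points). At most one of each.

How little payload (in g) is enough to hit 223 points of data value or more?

327

Look for the lowest-payload combination reaching 223.
gas sampler + humidity probe + anemometer: 234 data value at 327 g.
No combination under 327 g hits 223.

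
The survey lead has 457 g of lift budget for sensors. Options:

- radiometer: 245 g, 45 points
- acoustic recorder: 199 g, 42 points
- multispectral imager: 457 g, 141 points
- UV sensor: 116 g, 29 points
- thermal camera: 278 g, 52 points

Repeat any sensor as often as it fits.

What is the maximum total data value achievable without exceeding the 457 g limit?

141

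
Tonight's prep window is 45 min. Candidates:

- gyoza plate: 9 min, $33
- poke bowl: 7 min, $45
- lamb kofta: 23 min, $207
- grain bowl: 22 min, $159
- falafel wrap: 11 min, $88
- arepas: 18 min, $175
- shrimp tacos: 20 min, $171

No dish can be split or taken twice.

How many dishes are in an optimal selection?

3

Optimal total is 391.
For example poke bowl + arepas + shrimp tacos achieves it, using 45 min.
Any selection reaching 391 contains exactly 3 dishes.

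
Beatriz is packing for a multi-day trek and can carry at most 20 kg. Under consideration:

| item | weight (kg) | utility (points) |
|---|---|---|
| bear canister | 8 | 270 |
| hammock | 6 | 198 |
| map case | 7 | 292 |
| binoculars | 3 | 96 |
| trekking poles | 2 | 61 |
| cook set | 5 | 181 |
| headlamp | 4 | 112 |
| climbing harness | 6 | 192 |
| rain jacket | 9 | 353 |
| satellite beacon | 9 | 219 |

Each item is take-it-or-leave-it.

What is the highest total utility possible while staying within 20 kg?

757

Filling by ratio: map case + binoculars + rain jacket for 741, with 1 kg left unused.
Dropping binoculars frees 3 kg; slotting in headlamp (4 kg) lifts the total to 757 at 20 kg.
Nothing else within 20 kg beats 757.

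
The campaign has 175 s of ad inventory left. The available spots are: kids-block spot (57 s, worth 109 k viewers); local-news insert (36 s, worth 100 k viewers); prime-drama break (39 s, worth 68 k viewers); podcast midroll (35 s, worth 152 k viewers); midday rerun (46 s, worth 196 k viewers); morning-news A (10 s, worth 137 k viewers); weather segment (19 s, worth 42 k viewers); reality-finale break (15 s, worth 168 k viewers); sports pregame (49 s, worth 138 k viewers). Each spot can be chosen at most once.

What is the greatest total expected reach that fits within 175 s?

Density check — morning-news A 13.70, reality-finale break 11.20, podcast midroll 4.34 are the best per s.
Taking podcast midroll + midday rerun + morning-news A + weather segment + reality-finale break + sports pregame: 174 s used, 833 in expected reach.
An exhaustive check of the 512 subsets confirms 833.

833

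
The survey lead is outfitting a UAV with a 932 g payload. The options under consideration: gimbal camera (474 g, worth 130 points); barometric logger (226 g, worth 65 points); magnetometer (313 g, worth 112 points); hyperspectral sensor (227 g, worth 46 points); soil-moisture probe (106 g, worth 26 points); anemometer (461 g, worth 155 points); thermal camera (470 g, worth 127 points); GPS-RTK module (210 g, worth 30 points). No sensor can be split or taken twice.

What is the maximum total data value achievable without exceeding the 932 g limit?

Density check — magnetometer 0.36, anemometer 0.34, barometric logger 0.29 are the best per g.
The ratio ordering already packs tightly: magnetometer + soil-moisture probe + anemometer, 880 g, 293.
The spare 52 g is too small for any remaining sensor, and no exchange beats 293.

293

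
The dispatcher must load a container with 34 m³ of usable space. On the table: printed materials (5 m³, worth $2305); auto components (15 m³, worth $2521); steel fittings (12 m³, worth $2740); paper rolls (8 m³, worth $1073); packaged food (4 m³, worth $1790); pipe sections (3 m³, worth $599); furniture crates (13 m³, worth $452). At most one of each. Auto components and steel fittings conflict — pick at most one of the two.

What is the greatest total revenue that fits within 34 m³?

The ratio ordering already packs tightly: printed materials + steel fittings + paper rolls + packaged food + pipe sections, 32 m³, 8507.
Next best is printed materials + steel fittings + paper rolls + packaged food at 7908 (29 m³) — short by 599.

8507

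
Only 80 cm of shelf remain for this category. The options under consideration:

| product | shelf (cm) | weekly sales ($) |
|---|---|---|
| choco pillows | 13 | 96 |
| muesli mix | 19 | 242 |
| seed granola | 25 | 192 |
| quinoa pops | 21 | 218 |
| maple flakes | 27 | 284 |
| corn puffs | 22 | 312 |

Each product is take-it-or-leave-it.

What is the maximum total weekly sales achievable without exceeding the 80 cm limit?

A density-first pass picks muesli mix + maple flakes + corn puffs — 838 at 68 cm.
Dropping maple flakes frees 27 cm; slotting in choco pillows + quinoa pops (34 cm) lifts the total to 868 at 75 cm.
The spare 5 cm is too small for any remaining product, and no exchange beats 868.

868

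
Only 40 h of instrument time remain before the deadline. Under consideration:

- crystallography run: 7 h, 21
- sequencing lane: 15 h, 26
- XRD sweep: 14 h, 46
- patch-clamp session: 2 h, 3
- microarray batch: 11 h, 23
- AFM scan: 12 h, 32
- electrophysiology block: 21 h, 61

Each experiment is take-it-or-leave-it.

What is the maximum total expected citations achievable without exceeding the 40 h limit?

114

Ranking by ratio (expected citations/h): XRD sweep 3.29, crystallography run 3.00, electrophysiology block 2.90.
Greedy by ratio would take crystallography run + XRD sweep + patch-clamp session + AFM scan: 35 h used, total 102.
Dropping XRD sweep and patch-clamp session frees 16 h; slotting in electrophysiology block (21 h) lifts the total to 114 at 40 h.
Next best is XRD sweep + patch-clamp session + electrophysiology block at 110 (37 h) — short by 4.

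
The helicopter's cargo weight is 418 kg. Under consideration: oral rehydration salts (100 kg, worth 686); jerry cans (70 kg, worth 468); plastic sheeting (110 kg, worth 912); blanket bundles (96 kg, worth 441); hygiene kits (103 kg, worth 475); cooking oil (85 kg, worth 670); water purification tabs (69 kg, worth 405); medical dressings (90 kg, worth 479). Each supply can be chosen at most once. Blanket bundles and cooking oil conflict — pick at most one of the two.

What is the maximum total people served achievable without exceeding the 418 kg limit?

2747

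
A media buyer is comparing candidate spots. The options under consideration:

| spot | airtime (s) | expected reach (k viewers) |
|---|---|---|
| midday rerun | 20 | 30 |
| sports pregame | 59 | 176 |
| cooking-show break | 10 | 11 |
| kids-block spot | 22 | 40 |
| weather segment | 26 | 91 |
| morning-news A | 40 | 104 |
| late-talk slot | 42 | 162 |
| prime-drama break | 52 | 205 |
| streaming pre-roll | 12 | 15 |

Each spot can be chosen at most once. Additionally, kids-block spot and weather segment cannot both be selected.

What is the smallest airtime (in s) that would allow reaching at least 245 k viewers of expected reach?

68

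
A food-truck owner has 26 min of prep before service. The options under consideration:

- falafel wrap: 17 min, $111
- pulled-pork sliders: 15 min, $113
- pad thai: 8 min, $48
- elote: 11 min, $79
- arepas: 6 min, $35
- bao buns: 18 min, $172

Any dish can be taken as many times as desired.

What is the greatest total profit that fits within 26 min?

220

Density check — bao buns 9.56, pulled-pork sliders 7.53, elote 7.18, falafel wrap 6.53 are the best per min.
Taking pad thai + bao buns: 26 min used, 220 in profit.
Nothing else within 26 min beats 220.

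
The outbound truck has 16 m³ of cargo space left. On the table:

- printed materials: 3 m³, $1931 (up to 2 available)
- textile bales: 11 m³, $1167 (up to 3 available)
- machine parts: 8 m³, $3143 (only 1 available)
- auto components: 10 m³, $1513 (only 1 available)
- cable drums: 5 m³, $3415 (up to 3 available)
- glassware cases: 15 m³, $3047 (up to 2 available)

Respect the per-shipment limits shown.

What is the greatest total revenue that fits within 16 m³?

10692

Density check — cable drums 683.00, printed materials 643.67, machine parts 392.88 are the best per m³.
A density-first pass picks 3×cable drums — 10245 at 15 m³.
Replace cable drums with 2×printed materials: the trade gains 447 net, giving 10692 at 16 m³.
Every other selection either busts 16 m³ or exceeds an availability limit or fails to beat 10692.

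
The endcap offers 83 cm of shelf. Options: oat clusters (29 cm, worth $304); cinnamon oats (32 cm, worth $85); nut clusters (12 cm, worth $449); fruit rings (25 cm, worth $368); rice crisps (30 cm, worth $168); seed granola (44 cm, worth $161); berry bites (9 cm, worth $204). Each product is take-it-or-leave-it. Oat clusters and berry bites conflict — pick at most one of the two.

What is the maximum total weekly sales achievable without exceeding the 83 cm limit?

Best packing: nut clusters + fruit rings + rice crisps + berry bites — 76 cm, 1189 total.

1189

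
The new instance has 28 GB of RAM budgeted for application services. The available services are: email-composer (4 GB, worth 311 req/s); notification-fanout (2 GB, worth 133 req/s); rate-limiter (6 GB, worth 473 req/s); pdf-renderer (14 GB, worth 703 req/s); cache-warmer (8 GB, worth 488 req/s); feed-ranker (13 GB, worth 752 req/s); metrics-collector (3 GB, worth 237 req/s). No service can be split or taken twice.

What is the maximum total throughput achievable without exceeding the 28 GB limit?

1906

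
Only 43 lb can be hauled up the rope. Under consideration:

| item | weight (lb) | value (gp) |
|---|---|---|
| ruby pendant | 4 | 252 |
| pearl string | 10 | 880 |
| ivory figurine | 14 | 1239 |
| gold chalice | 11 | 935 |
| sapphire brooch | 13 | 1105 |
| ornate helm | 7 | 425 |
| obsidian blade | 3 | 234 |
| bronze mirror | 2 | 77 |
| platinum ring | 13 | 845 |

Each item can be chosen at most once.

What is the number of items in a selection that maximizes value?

5

The maximum value within 43 lb is 3590.
ivory figurine + gold chalice + sapphire brooch + obsidian blade + bronze mirror hits 3590 at 43 lb.
Any selection reaching 3590 contains exactly 5 items.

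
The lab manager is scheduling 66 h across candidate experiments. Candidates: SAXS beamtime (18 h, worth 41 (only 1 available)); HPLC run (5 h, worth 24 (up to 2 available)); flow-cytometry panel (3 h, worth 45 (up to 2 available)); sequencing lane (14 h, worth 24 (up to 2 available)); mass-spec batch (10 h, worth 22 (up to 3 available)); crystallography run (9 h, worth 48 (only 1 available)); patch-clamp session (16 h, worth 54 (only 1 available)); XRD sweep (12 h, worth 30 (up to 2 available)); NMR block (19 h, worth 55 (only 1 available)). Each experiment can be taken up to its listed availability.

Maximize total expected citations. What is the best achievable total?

Ranking by ratio (expected citations/h): flow-cytometry panel 15.00, crystallography run 5.33, HPLC run 4.80, patch-clamp session 3.38.
Filling by ratio: 2×HPLC run + 2×flow-cytometry panel + crystallography run + patch-clamp session + NMR block for 295, with 6 h left unused.
Replace NMR block with 2×XRD sweep: the trade gains 5 net, giving 300 at 65 h.
No other feasible combination exceeds 300.

300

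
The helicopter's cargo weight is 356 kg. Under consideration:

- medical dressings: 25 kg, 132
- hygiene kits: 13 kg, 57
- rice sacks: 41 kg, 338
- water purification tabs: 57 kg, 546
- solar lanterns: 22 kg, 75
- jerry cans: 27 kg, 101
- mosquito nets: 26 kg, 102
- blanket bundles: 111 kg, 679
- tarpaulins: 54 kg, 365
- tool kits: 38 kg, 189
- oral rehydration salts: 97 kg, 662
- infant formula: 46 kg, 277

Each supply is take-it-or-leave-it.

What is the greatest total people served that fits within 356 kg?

The ratio heuristic lands on medical dressings + hygiene kits + rice sacks + water purification tabs + solar lanterns + tarpaulins + oral rehydration salts + infant formula (2452) but leaves 1 kg idle.
A better packing is rice sacks + water purification tabs + blanket bundles + oral rehydration salts + infant formula: 352 kg, total 2502.
An exhaustive check of the 4096 subsets confirms 2502.

2502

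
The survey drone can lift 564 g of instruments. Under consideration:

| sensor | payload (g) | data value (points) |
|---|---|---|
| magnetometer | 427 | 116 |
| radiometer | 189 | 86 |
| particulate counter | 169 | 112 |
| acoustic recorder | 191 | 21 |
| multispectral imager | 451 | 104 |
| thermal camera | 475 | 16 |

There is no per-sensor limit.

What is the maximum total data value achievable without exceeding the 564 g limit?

Density check — particulate counter 0.66, radiometer 0.46, magnetometer 0.27, multispectral imager 0.23 are the best per g.
The ratio ordering already packs tightly: 3×particulate counter, 507 g, 336.

336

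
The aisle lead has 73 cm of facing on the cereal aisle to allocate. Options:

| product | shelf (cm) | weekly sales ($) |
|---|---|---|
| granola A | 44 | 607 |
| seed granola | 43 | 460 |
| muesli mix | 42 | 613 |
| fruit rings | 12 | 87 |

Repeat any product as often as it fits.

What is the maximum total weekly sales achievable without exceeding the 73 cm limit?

787

The ratio ordering already packs tightly: muesli mix + 2×fruit rings, 66 cm, 787.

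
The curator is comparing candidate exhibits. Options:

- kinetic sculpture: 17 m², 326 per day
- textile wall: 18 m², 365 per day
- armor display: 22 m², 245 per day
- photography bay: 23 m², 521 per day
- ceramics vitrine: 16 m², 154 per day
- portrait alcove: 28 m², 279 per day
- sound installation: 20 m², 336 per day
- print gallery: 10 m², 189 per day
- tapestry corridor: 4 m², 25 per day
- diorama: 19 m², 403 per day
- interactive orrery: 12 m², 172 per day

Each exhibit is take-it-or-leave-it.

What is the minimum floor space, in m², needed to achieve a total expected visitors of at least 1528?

77

Minimise m² subject to total expected visitors ≥ 1528.
kinetic sculpture + textile wall + photography bay + diorama reaches 1615 using 77 m².
No combination under 77 m² hits 1528.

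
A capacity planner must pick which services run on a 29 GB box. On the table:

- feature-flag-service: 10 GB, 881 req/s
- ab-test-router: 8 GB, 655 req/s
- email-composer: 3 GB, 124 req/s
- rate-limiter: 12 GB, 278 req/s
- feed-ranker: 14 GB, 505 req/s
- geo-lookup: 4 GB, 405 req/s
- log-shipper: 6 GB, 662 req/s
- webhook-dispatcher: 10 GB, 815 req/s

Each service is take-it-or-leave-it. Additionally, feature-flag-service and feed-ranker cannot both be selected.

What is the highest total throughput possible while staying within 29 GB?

2603

The ratio ordering already packs tightly: feature-flag-service + ab-test-router + geo-lookup + log-shipper, 28 GB, 2603.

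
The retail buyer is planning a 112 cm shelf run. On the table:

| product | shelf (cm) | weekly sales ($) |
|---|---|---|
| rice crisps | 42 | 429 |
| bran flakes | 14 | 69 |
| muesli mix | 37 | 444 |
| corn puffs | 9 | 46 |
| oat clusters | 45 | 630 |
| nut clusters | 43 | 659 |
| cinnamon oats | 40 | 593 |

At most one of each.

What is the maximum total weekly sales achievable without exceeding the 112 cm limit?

1404

Ranking by ratio (weekly sales/cm): nut clusters 15.33, cinnamon oats 14.82, oat clusters 14.00, muesli mix 12.00.
Greedy by ratio would take bran flakes + corn puffs + nut clusters + cinnamon oats: 106 cm used, total 1367.
Dropping cinnamon oats frees 40 cm; slotting in oat clusters (45 cm) lifts the total to 1404 at 111 cm.
The closest alternative, bran flakes + corn puffs + nut clusters + cinnamon oats, reaches only 1367.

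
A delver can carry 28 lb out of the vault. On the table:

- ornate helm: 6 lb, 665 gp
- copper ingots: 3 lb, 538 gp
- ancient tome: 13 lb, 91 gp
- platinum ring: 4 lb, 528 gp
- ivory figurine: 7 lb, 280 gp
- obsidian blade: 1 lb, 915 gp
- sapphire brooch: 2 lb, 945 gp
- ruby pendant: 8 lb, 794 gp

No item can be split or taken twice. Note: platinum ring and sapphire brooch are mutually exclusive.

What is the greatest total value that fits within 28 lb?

4137

Density check — obsidian blade 915.00, sapphire brooch 472.50, copper ingots 179.33 are the best per lb.
Ornate helm + copper ingots + ivory figurine + obsidian blade + sapphire brooch + ruby pendant uses 27 of the 28 lb and totals 4137.
Runner-up ornate helm + copper ingots + obsidian blade + sapphire brooch + ruby pendant tops out at 3857.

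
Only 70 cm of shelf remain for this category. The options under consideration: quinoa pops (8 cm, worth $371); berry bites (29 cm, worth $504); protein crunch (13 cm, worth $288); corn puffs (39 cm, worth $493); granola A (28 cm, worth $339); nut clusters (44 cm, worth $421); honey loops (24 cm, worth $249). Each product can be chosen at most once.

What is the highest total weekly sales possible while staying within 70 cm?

1214

Taking the top-ratio products first gives quinoa pops + berry bites + protein crunch for 1163 (50 cm).
The 13 cm tied up in protein crunch is better spent on granola A — total rises to 1214 (65 cm).
The closest alternative, quinoa pops + berry bites + protein crunch, reaches only 1163.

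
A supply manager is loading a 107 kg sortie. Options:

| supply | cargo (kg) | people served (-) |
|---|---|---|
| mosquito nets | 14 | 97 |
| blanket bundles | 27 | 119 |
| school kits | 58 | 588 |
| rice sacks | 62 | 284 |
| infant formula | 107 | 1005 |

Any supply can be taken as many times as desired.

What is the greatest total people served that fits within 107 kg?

1005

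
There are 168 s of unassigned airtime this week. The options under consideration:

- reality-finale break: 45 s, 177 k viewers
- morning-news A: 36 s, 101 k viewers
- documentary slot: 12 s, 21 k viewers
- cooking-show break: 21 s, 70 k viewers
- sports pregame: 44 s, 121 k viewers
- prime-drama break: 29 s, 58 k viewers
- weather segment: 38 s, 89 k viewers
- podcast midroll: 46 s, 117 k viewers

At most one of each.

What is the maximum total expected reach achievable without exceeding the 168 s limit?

506

Density check — reality-finale break 3.93, cooking-show break 3.33, morning-news A 2.81, sports pregame 2.75 are the best per s.
The ratio heuristic lands on reality-finale break + morning-news A + documentary slot + cooking-show break + sports pregame (490) but leaves 10 s idle.
Dropping morning-news A frees 36 s; slotting in podcast midroll (46 s) lifts the total to 506 at 168 s.
No other feasible combination exceeds 506.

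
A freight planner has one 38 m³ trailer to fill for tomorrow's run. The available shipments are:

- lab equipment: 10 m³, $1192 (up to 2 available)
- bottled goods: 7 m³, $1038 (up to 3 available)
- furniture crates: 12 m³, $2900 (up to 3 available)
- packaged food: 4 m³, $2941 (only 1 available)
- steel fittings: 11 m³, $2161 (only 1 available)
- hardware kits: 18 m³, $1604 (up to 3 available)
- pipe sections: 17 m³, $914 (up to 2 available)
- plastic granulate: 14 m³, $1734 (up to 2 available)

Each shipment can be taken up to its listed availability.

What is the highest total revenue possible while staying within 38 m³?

Taking the top-ratio shipments first gives bottled goods + 2×furniture crates + packaged food for 9779 (35 m³).
The 7 m³ tied up in bottled goods is better spent on lab equipment — total rises to 9933 (38 m³).
That's the maximum — no swap from here does better than 9933.

9933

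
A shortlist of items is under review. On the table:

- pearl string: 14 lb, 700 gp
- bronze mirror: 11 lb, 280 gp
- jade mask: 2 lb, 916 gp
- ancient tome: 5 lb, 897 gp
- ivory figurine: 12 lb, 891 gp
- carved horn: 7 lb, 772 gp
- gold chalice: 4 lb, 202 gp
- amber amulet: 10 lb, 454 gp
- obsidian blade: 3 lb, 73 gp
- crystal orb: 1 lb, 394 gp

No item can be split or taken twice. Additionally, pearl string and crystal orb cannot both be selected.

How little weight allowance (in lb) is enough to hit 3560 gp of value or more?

27

Look for the lowest-weight combination reaching 3560.
jade mask + ancient tome + ivory figurine + carved horn + crystal orb reaches 3870 using 27 lb.
Any bundle with less than 27 lb falls short of 3560.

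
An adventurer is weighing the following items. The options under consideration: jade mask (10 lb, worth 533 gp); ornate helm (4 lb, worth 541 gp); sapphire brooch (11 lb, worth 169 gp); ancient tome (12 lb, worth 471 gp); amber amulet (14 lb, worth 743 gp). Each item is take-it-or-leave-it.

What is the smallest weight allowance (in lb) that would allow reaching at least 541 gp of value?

Minimise lb subject to total value ≥ 541.
ornate helm reaches 541 using 4 lb.
Below 4 lb the best achievable stays under 541.

4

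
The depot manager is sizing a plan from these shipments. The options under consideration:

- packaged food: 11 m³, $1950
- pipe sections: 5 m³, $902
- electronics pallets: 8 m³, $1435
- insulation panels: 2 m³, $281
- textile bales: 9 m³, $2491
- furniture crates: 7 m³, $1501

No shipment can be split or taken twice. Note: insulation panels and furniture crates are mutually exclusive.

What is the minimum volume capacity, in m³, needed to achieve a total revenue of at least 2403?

9

Need the lightest bundle worth ≥ 2403.
textile bales: 2491 revenue at 9 m³.
Any bundle with less than 9 m³ falls short of 2403.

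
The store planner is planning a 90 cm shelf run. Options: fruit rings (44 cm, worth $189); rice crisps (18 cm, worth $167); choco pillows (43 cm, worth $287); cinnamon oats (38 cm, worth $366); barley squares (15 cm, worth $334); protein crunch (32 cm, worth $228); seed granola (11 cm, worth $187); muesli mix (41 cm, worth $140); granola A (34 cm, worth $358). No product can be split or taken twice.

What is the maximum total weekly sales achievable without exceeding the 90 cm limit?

1058

The ratio heuristic lands on rice crisps + barley squares + seed granola + granola A (1046) but leaves 12 cm idle.
Replace rice crisps and seed granola with cinnamon oats: the trade gains 12 net, giving 1058 at 87 cm.
Nothing else within 90 cm beats 1058.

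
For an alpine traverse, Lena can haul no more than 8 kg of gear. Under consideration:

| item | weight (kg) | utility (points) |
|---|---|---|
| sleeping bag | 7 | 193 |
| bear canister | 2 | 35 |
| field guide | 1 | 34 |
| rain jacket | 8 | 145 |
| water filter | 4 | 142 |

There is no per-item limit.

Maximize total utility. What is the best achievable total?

284

Best packing: 2×water filter — 8 kg, 284 total.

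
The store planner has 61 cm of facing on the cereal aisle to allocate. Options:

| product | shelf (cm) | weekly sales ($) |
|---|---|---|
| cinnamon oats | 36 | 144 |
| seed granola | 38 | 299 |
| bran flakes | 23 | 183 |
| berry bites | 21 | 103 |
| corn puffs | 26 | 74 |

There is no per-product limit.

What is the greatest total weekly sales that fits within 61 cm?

482

Greedy by ratio would take 2×bran flakes: 46 cm used, total 366.
Replace bran flakes with seed granola: the trade gains 116 net, giving 482 at 61 cm.
Every other selection either busts 61 cm or fails to beat 482.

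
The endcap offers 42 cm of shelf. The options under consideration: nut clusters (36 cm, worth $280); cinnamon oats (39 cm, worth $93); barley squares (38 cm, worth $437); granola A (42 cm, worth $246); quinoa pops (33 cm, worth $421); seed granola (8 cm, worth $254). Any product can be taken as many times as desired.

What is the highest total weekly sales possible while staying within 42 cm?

Density check — seed granola 31.75, quinoa pops 12.76, barley squares 11.50 are the best per cm.
Best packing: 5×seed granola — 40 cm, 1270 total.

1270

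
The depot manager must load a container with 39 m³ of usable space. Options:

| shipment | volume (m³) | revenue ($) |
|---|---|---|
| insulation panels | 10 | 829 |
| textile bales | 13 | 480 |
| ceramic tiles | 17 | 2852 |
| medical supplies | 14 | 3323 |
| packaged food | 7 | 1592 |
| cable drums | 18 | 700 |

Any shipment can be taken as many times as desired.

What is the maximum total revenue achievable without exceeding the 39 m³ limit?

8238

Ranking by ratio (revenue/m³): medical supplies 237.36, packaged food 227.43, ceramic tiles 167.76, insulation panels 82.90.
The ratio ordering already packs tightly: 2×medical supplies + packaged food, 35 m³, 8238.
No other feasible combination exceeds 8238.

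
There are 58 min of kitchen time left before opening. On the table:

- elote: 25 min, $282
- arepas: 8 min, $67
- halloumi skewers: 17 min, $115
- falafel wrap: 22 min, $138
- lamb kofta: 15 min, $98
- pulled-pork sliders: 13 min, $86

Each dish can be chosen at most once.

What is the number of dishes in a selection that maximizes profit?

3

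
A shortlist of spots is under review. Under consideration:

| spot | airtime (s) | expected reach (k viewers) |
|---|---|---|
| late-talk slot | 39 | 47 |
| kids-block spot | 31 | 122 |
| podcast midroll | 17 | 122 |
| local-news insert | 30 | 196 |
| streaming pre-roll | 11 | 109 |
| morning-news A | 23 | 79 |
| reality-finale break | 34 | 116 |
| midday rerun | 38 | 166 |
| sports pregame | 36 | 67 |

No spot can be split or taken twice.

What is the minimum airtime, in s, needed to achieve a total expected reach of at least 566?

96

Need the lightest bundle worth ≥ 566.
podcast midroll + local-news insert + streaming pre-roll + midday rerun: 593 expected reach at 96 s.
Any bundle with less than 96 s falls short of 566.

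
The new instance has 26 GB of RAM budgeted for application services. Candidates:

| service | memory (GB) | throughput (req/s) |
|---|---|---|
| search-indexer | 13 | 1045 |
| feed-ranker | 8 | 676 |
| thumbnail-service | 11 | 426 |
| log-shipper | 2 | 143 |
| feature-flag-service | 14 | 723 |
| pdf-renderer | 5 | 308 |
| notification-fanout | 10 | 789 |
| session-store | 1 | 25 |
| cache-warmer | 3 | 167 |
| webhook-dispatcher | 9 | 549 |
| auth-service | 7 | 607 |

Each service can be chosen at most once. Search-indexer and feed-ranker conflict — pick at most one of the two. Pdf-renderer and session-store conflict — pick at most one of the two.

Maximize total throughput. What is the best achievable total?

2097

Best packing: feed-ranker + notification-fanout + session-store + auth-service — 26 GB, 2097 total.
Runner-up feed-ranker + notification-fanout + auth-service tops out at 2072.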